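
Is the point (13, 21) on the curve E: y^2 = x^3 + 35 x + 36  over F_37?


Check whether y^2 = x^3 + 35 x + 36 (mod 37) for (x, y) = (13, 21).
LHS: y^2 = 21^2 mod 37 = 34
RHS: x^3 + 35 x + 36 = 13^3 + 35*13 + 36 mod 37 = 24
LHS != RHS

No, not on the curve


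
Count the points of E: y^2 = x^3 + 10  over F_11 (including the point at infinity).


For each x in F_11, count y with y^2 = x^3 + 0 x + 10 mod 11:
  x = 1: RHS = 0, y in [0]  -> 1 point(s)
  x = 3: RHS = 4, y in [2, 9]  -> 2 point(s)
  x = 5: RHS = 3, y in [5, 6]  -> 2 point(s)
  x = 7: RHS = 1, y in [1, 10]  -> 2 point(s)
  x = 8: RHS = 5, y in [4, 7]  -> 2 point(s)
  x = 10: RHS = 9, y in [3, 8]  -> 2 point(s)
Affine points: 11. Add the point at infinity: total = 12.

#E(F_11) = 12


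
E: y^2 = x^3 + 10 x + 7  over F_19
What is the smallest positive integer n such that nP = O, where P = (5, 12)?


Compute successive multiples of P until we hit O:
  1P = (5, 12)
  2P = (13, 4)
  3P = (2, 4)
  4P = (17, 13)
  5P = (4, 15)
  6P = (0, 11)
  7P = (11, 2)
  8P = (10, 9)
  ... (continuing to 27P)
  27P = O

ord(P) = 27


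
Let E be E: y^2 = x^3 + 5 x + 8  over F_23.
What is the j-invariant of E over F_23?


Delta = -16(4 a^3 + 27 b^2) mod 23 = 2
-1728 * (4 a)^3 = -1728 * (4*5)^3 mod 23 = 12
j = 12 * 2^(-1) mod 23 = 6

j = 6 (mod 23)


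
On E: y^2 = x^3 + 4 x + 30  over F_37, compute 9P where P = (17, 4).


k = 9 = 1001_2 (binary, LSB first: 1001)
Double-and-add from P = (17, 4):
  bit 0 = 1: acc = O + (17, 4) = (17, 4)
  bit 1 = 0: acc unchanged = (17, 4)
  bit 2 = 0: acc unchanged = (17, 4)
  bit 3 = 1: acc = (17, 4) + (24, 36) = (32, 12)

9P = (32, 12)


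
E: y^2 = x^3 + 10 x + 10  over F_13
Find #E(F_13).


For each x in F_13, count y with y^2 = x^3 + 10 x + 10 mod 13:
  x = 0: RHS = 10, y in [6, 7]  -> 2 point(s)
  x = 2: RHS = 12, y in [5, 8]  -> 2 point(s)
  x = 4: RHS = 10, y in [6, 7]  -> 2 point(s)
  x = 5: RHS = 3, y in [4, 9]  -> 2 point(s)
  x = 6: RHS = 0, y in [0]  -> 1 point(s)
  x = 8: RHS = 4, y in [2, 11]  -> 2 point(s)
  x = 9: RHS = 10, y in [6, 7]  -> 2 point(s)
  x = 12: RHS = 12, y in [5, 8]  -> 2 point(s)
Affine points: 15. Add the point at infinity: total = 16.

#E(F_13) = 16


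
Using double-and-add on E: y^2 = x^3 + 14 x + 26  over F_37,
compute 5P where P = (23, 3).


k = 5 = 101_2 (binary, LSB first: 101)
Double-and-add from P = (23, 3):
  bit 0 = 1: acc = O + (23, 3) = (23, 3)
  bit 1 = 0: acc unchanged = (23, 3)
  bit 2 = 1: acc = (23, 3) + (22, 20) = (22, 17)

5P = (22, 17)


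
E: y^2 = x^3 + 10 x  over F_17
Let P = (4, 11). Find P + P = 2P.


Doubling: s = (3 x1^2 + a) / (2 y1)
s = (3*4^2 + 10) / (2*11) mod 17 = 15
x3 = s^2 - 2 x1 mod 17 = 15^2 - 2*4 = 13
y3 = s (x1 - x3) - y1 mod 17 = 15 * (4 - 13) - 11 = 7

2P = (13, 7)


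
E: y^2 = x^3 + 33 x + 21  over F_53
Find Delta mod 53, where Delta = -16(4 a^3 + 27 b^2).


4 a^3 + 27 b^2 = 4*33^3 + 27*21^2 = 143748 + 11907 = 155655
Delta = -16 * (155655) = -2490480
Delta mod 53 = 43

Delta = 43 (mod 53)


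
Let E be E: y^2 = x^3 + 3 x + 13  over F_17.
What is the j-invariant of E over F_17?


Delta = -16(4 a^3 + 27 b^2) mod 17 = 13
-1728 * (4 a)^3 = -1728 * (4*3)^3 mod 17 = 15
j = 15 * 13^(-1) mod 17 = 9

j = 9 (mod 17)


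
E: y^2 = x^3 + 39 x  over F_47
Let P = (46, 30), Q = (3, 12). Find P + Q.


P != Q, so use the chord formula.
s = (y2 - y1) / (x2 - x1) = (29) / (4) mod 47 = 19
x3 = s^2 - x1 - x2 mod 47 = 19^2 - 46 - 3 = 30
y3 = s (x1 - x3) - y1 mod 47 = 19 * (46 - 30) - 30 = 39

P + Q = (30, 39)


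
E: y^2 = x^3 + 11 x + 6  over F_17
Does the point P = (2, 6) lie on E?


Check whether y^2 = x^3 + 11 x + 6 (mod 17) for (x, y) = (2, 6).
LHS: y^2 = 6^2 mod 17 = 2
RHS: x^3 + 11 x + 6 = 2^3 + 11*2 + 6 mod 17 = 2
LHS = RHS

Yes, on the curve


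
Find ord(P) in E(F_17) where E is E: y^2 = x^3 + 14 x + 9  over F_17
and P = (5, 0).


Compute successive multiples of P until we hit O:
  1P = (5, 0)
  2P = O

ord(P) = 2


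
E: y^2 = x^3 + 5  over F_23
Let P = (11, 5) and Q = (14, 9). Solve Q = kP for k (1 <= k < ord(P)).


Enumerate multiples of P until we hit Q = (14, 9):
  1P = (11, 5)
  2P = (7, 16)
  3P = (14, 9)
Match found at i = 3.

k = 3


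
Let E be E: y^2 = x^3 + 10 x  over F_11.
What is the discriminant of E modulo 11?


4 a^3 + 27 b^2 = 4*10^3 + 27*0^2 = 4000 + 0 = 4000
Delta = -16 * (4000) = -64000
Delta mod 11 = 9

Delta = 9 (mod 11)


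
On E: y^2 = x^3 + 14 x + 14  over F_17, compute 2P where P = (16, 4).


Doubling: s = (3 x1^2 + a) / (2 y1)
s = (3*16^2 + 14) / (2*4) mod 17 = 0
x3 = s^2 - 2 x1 mod 17 = 0^2 - 2*16 = 2
y3 = s (x1 - x3) - y1 mod 17 = 0 * (16 - 2) - 4 = 13

2P = (2, 13)


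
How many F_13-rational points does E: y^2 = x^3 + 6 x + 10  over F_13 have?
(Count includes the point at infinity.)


For each x in F_13, count y with y^2 = x^3 + 6 x + 10 mod 13:
  x = 0: RHS = 10, y in [6, 7]  -> 2 point(s)
  x = 1: RHS = 4, y in [2, 11]  -> 2 point(s)
  x = 2: RHS = 4, y in [2, 11]  -> 2 point(s)
  x = 3: RHS = 3, y in [4, 9]  -> 2 point(s)
  x = 5: RHS = 9, y in [3, 10]  -> 2 point(s)
  x = 9: RHS = 0, y in [0]  -> 1 point(s)
  x = 10: RHS = 4, y in [2, 11]  -> 2 point(s)
  x = 11: RHS = 3, y in [4, 9]  -> 2 point(s)
  x = 12: RHS = 3, y in [4, 9]  -> 2 point(s)
Affine points: 17. Add the point at infinity: total = 18.

#E(F_13) = 18


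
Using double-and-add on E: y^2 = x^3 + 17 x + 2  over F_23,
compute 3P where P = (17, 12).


k = 3 = 11_2 (binary, LSB first: 11)
Double-and-add from P = (17, 12):
  bit 0 = 1: acc = O + (17, 12) = (17, 12)
  bit 1 = 1: acc = (17, 12) + (20, 4) = (11, 18)

3P = (11, 18)


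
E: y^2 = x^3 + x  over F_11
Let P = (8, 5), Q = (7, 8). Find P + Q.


P != Q, so use the chord formula.
s = (y2 - y1) / (x2 - x1) = (3) / (10) mod 11 = 8
x3 = s^2 - x1 - x2 mod 11 = 8^2 - 8 - 7 = 5
y3 = s (x1 - x3) - y1 mod 11 = 8 * (8 - 5) - 5 = 8

P + Q = (5, 8)


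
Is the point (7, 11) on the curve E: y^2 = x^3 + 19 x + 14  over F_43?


Check whether y^2 = x^3 + 19 x + 14 (mod 43) for (x, y) = (7, 11).
LHS: y^2 = 11^2 mod 43 = 35
RHS: x^3 + 19 x + 14 = 7^3 + 19*7 + 14 mod 43 = 17
LHS != RHS

No, not on the curve


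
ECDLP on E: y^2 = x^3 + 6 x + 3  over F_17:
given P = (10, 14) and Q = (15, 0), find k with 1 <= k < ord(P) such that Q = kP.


Enumerate multiples of P until we hit Q = (15, 0):
  1P = (10, 14)
  2P = (14, 3)
  3P = (8, 6)
  4P = (15, 0)
Match found at i = 4.

k = 4


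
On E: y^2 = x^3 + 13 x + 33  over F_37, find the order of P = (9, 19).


Compute successive multiples of P until we hit O:
  1P = (9, 19)
  2P = (28, 1)
  3P = (1, 26)
  4P = (11, 29)
  5P = (5, 1)
  6P = (34, 35)
  7P = (4, 36)
  8P = (3, 5)
  ... (continuing to 41P)
  41P = O

ord(P) = 41


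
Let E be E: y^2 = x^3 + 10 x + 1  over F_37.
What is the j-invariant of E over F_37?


Delta = -16(4 a^3 + 27 b^2) mod 37 = 22
-1728 * (4 a)^3 = -1728 * (4*10)^3 mod 37 = 1
j = 1 * 22^(-1) mod 37 = 32

j = 32 (mod 37)


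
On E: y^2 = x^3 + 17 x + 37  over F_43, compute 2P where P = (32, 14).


Doubling: s = (3 x1^2 + a) / (2 y1)
s = (3*32^2 + 17) / (2*14) mod 43 = 32
x3 = s^2 - 2 x1 mod 43 = 32^2 - 2*32 = 14
y3 = s (x1 - x3) - y1 mod 43 = 32 * (32 - 14) - 14 = 3

2P = (14, 3)


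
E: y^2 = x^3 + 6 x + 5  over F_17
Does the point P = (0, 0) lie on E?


Check whether y^2 = x^3 + 6 x + 5 (mod 17) for (x, y) = (0, 0).
LHS: y^2 = 0^2 mod 17 = 0
RHS: x^3 + 6 x + 5 = 0^3 + 6*0 + 5 mod 17 = 5
LHS != RHS

No, not on the curve


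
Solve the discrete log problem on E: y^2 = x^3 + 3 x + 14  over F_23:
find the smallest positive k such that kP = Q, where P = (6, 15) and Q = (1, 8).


Enumerate multiples of P until we hit Q = (1, 8):
  1P = (6, 15)
  2P = (1, 15)
  3P = (16, 8)
  4P = (10, 20)
  5P = (10, 3)
  6P = (16, 15)
  7P = (1, 8)
Match found at i = 7.

k = 7


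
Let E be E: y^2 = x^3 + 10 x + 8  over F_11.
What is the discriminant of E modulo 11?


4 a^3 + 27 b^2 = 4*10^3 + 27*8^2 = 4000 + 1728 = 5728
Delta = -16 * (5728) = -91648
Delta mod 11 = 4

Delta = 4 (mod 11)


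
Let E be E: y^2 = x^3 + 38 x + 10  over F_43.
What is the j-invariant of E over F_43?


Delta = -16(4 a^3 + 27 b^2) mod 43 = 17
-1728 * (4 a)^3 = -1728 * (4*38)^3 mod 43 = 16
j = 16 * 17^(-1) mod 43 = 6

j = 6 (mod 43)


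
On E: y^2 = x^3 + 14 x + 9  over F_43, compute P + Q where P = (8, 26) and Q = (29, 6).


P != Q, so use the chord formula.
s = (y2 - y1) / (x2 - x1) = (23) / (21) mod 43 = 40
x3 = s^2 - x1 - x2 mod 43 = 40^2 - 8 - 29 = 15
y3 = s (x1 - x3) - y1 mod 43 = 40 * (8 - 15) - 26 = 38

P + Q = (15, 38)


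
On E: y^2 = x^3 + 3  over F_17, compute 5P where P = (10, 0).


k = 5 = 101_2 (binary, LSB first: 101)
Double-and-add from P = (10, 0):
  bit 0 = 1: acc = O + (10, 0) = (10, 0)
  bit 1 = 0: acc unchanged = (10, 0)
  bit 2 = 1: acc = (10, 0) + O = (10, 0)

5P = (10, 0)


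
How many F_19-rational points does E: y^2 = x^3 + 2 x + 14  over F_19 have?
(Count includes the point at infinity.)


For each x in F_19, count y with y^2 = x^3 + 2 x + 14 mod 19:
  x = 1: RHS = 17, y in [6, 13]  -> 2 point(s)
  x = 2: RHS = 7, y in [8, 11]  -> 2 point(s)
  x = 3: RHS = 9, y in [3, 16]  -> 2 point(s)
  x = 5: RHS = 16, y in [4, 15]  -> 2 point(s)
  x = 9: RHS = 1, y in [1, 18]  -> 2 point(s)
  x = 16: RHS = 0, y in [0]  -> 1 point(s)
  x = 18: RHS = 11, y in [7, 12]  -> 2 point(s)
Affine points: 13. Add the point at infinity: total = 14.

#E(F_19) = 14


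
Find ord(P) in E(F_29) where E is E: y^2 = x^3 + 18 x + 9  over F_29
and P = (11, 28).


Compute successive multiples of P until we hit O:
  1P = (11, 28)
  2P = (11, 1)
  3P = O

ord(P) = 3


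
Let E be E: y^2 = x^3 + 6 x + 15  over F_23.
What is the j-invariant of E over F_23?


Delta = -16(4 a^3 + 27 b^2) mod 23 = 20
-1728 * (4 a)^3 = -1728 * (4*6)^3 mod 23 = 20
j = 20 * 20^(-1) mod 23 = 1

j = 1 (mod 23)


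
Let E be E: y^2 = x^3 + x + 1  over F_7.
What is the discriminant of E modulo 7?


4 a^3 + 27 b^2 = 4*1^3 + 27*1^2 = 4 + 27 = 31
Delta = -16 * (31) = -496
Delta mod 7 = 1

Delta = 1 (mod 7)


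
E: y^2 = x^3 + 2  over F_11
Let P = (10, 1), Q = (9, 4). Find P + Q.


P != Q, so use the chord formula.
s = (y2 - y1) / (x2 - x1) = (3) / (10) mod 11 = 8
x3 = s^2 - x1 - x2 mod 11 = 8^2 - 10 - 9 = 1
y3 = s (x1 - x3) - y1 mod 11 = 8 * (10 - 1) - 1 = 5

P + Q = (1, 5)


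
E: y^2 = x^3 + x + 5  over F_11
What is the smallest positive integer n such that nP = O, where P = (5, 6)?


Compute successive multiples of P until we hit O:
  1P = (5, 6)
  2P = (2, 2)
  3P = (7, 6)
  4P = (10, 5)
  5P = (0, 4)
  6P = (0, 7)
  7P = (10, 6)
  8P = (7, 5)
  ... (continuing to 11P)
  11P = O

ord(P) = 11


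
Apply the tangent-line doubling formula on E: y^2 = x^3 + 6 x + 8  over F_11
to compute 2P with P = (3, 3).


Doubling: s = (3 x1^2 + a) / (2 y1)
s = (3*3^2 + 6) / (2*3) mod 11 = 0
x3 = s^2 - 2 x1 mod 11 = 0^2 - 2*3 = 5
y3 = s (x1 - x3) - y1 mod 11 = 0 * (3 - 5) - 3 = 8

2P = (5, 8)


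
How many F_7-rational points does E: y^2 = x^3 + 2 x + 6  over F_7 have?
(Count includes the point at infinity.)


For each x in F_7, count y with y^2 = x^3 + 2 x + 6 mod 7:
  x = 1: RHS = 2, y in [3, 4]  -> 2 point(s)
  x = 2: RHS = 4, y in [2, 5]  -> 2 point(s)
  x = 3: RHS = 4, y in [2, 5]  -> 2 point(s)
  x = 4: RHS = 1, y in [1, 6]  -> 2 point(s)
  x = 5: RHS = 1, y in [1, 6]  -> 2 point(s)
Affine points: 10. Add the point at infinity: total = 11.

#E(F_7) = 11


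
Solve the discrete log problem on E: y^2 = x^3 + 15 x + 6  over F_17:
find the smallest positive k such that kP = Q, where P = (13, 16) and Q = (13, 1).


Enumerate multiples of P until we hit Q = (13, 1):
  1P = (13, 16)
  2P = (10, 0)
  3P = (13, 1)
Match found at i = 3.

k = 3


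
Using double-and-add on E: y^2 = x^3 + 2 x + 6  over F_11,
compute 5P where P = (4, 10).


k = 5 = 101_2 (binary, LSB first: 101)
Double-and-add from P = (4, 10):
  bit 0 = 1: acc = O + (4, 10) = (4, 10)
  bit 1 = 0: acc unchanged = (4, 10)
  bit 2 = 1: acc = (4, 10) + (10, 6) = (6, 6)

5P = (6, 6)


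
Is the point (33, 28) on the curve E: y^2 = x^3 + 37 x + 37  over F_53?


Check whether y^2 = x^3 + 37 x + 37 (mod 53) for (x, y) = (33, 28).
LHS: y^2 = 28^2 mod 53 = 42
RHS: x^3 + 37 x + 37 = 33^3 + 37*33 + 37 mod 53 = 42
LHS = RHS

Yes, on the curve


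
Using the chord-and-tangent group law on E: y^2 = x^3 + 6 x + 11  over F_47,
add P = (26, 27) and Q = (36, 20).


P != Q, so use the chord formula.
s = (y2 - y1) / (x2 - x1) = (40) / (10) mod 47 = 4
x3 = s^2 - x1 - x2 mod 47 = 4^2 - 26 - 36 = 1
y3 = s (x1 - x3) - y1 mod 47 = 4 * (26 - 1) - 27 = 26

P + Q = (1, 26)


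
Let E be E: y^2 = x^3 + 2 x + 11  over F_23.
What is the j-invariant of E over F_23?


Delta = -16(4 a^3 + 27 b^2) mod 23 = 1
-1728 * (4 a)^3 = -1728 * (4*2)^3 mod 23 = 5
j = 5 * 1^(-1) mod 23 = 5

j = 5 (mod 23)


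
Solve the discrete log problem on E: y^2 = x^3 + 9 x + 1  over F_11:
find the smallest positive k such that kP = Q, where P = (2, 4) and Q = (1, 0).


Enumerate multiples of P until we hit Q = (1, 0):
  1P = (2, 4)
  2P = (1, 0)
Match found at i = 2.

k = 2


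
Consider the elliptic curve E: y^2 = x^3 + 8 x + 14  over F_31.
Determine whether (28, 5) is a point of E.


Check whether y^2 = x^3 + 8 x + 14 (mod 31) for (x, y) = (28, 5).
LHS: y^2 = 5^2 mod 31 = 25
RHS: x^3 + 8 x + 14 = 28^3 + 8*28 + 14 mod 31 = 25
LHS = RHS

Yes, on the curve


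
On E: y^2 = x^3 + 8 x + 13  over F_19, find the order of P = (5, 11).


Compute successive multiples of P until we hit O:
  1P = (5, 11)
  2P = (6, 12)
  3P = (9, 4)
  4P = (14, 0)
  5P = (9, 15)
  6P = (6, 7)
  7P = (5, 8)
  8P = O

ord(P) = 8


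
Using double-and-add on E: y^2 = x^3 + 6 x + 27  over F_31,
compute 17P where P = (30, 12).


k = 17 = 10001_2 (binary, LSB first: 10001)
Double-and-add from P = (30, 12):
  bit 0 = 1: acc = O + (30, 12) = (30, 12)
  bit 1 = 0: acc unchanged = (30, 12)
  bit 2 = 0: acc unchanged = (30, 12)
  bit 3 = 0: acc unchanged = (30, 12)
  bit 4 = 1: acc = (30, 12) + (3, 14) = (6, 0)

17P = (6, 0)


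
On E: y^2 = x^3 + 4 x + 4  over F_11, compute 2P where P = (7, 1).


Doubling: s = (3 x1^2 + a) / (2 y1)
s = (3*7^2 + 4) / (2*1) mod 11 = 4
x3 = s^2 - 2 x1 mod 11 = 4^2 - 2*7 = 2
y3 = s (x1 - x3) - y1 mod 11 = 4 * (7 - 2) - 1 = 8

2P = (2, 8)


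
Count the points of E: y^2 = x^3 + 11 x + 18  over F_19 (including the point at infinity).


For each x in F_19, count y with y^2 = x^3 + 11 x + 18 mod 19:
  x = 1: RHS = 11, y in [7, 12]  -> 2 point(s)
  x = 7: RHS = 1, y in [1, 18]  -> 2 point(s)
  x = 10: RHS = 7, y in [8, 11]  -> 2 point(s)
  x = 11: RHS = 7, y in [8, 11]  -> 2 point(s)
  x = 12: RHS = 16, y in [4, 15]  -> 2 point(s)
  x = 14: RHS = 9, y in [3, 16]  -> 2 point(s)
  x = 15: RHS = 5, y in [9, 10]  -> 2 point(s)
  x = 17: RHS = 7, y in [8, 11]  -> 2 point(s)
  x = 18: RHS = 6, y in [5, 14]  -> 2 point(s)
Affine points: 18. Add the point at infinity: total = 19.

#E(F_19) = 19


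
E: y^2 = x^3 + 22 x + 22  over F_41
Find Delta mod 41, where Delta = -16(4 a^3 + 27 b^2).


4 a^3 + 27 b^2 = 4*22^3 + 27*22^2 = 42592 + 13068 = 55660
Delta = -16 * (55660) = -890560
Delta mod 41 = 1

Delta = 1 (mod 41)


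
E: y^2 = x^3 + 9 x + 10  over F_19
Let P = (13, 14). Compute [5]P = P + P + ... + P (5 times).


k = 5 = 101_2 (binary, LSB first: 101)
Double-and-add from P = (13, 14):
  bit 0 = 1: acc = O + (13, 14) = (13, 14)
  bit 1 = 0: acc unchanged = (13, 14)
  bit 2 = 1: acc = (13, 14) + (3, 8) = (14, 12)

5P = (14, 12)


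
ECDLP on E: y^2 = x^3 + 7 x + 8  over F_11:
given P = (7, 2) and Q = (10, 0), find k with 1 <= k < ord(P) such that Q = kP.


Enumerate multiples of P until we hit Q = (10, 0):
  1P = (7, 2)
  2P = (8, 9)
  3P = (1, 7)
  4P = (4, 1)
  5P = (5, 6)
  6P = (3, 1)
  7P = (10, 0)
Match found at i = 7.

k = 7


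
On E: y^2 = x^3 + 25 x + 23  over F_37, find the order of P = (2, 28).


Compute successive multiples of P until we hit O:
  1P = (2, 28)
  2P = (33, 9)
  3P = (11, 36)
  4P = (12, 33)
  5P = (14, 3)
  6P = (22, 26)
  7P = (23, 0)
  8P = (22, 11)
  ... (continuing to 14P)
  14P = O

ord(P) = 14


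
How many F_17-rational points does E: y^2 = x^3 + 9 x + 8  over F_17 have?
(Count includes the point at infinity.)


For each x in F_17, count y with y^2 = x^3 + 9 x + 8 mod 17:
  x = 0: RHS = 8, y in [5, 12]  -> 2 point(s)
  x = 1: RHS = 1, y in [1, 16]  -> 2 point(s)
  x = 2: RHS = 0, y in [0]  -> 1 point(s)
  x = 5: RHS = 8, y in [5, 12]  -> 2 point(s)
  x = 9: RHS = 2, y in [6, 11]  -> 2 point(s)
  x = 12: RHS = 8, y in [5, 12]  -> 2 point(s)
  x = 15: RHS = 16, y in [4, 13]  -> 2 point(s)
  x = 16: RHS = 15, y in [7, 10]  -> 2 point(s)
Affine points: 15. Add the point at infinity: total = 16.

#E(F_17) = 16


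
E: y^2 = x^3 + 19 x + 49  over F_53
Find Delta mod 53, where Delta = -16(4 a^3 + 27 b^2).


4 a^3 + 27 b^2 = 4*19^3 + 27*49^2 = 27436 + 64827 = 92263
Delta = -16 * (92263) = -1476208
Delta mod 53 = 1

Delta = 1 (mod 53)


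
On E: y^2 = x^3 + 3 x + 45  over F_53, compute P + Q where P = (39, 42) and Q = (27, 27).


P != Q, so use the chord formula.
s = (y2 - y1) / (x2 - x1) = (38) / (41) mod 53 = 41
x3 = s^2 - x1 - x2 mod 53 = 41^2 - 39 - 27 = 25
y3 = s (x1 - x3) - y1 mod 53 = 41 * (39 - 25) - 42 = 2

P + Q = (25, 2)


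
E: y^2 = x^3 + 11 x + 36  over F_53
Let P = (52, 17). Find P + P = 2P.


Doubling: s = (3 x1^2 + a) / (2 y1)
s = (3*52^2 + 11) / (2*17) mod 53 = 16
x3 = s^2 - 2 x1 mod 53 = 16^2 - 2*52 = 46
y3 = s (x1 - x3) - y1 mod 53 = 16 * (52 - 46) - 17 = 26

2P = (46, 26)


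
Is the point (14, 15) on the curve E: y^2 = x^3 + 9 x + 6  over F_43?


Check whether y^2 = x^3 + 9 x + 6 (mod 43) for (x, y) = (14, 15).
LHS: y^2 = 15^2 mod 43 = 10
RHS: x^3 + 9 x + 6 = 14^3 + 9*14 + 6 mod 43 = 38
LHS != RHS

No, not on the curve


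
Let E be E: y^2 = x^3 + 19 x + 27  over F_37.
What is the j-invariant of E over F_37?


Delta = -16(4 a^3 + 27 b^2) mod 37 = 8
-1728 * (4 a)^3 = -1728 * (4*19)^3 mod 37 = 14
j = 14 * 8^(-1) mod 37 = 11

j = 11 (mod 37)


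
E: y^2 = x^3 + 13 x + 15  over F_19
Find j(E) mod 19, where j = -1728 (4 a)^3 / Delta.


Delta = -16(4 a^3 + 27 b^2) mod 19 = 15
-1728 * (4 a)^3 = -1728 * (4*13)^3 mod 19 = 8
j = 8 * 15^(-1) mod 19 = 17

j = 17 (mod 19)


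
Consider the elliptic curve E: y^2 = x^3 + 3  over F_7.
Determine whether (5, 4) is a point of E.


Check whether y^2 = x^3 + 0 x + 3 (mod 7) for (x, y) = (5, 4).
LHS: y^2 = 4^2 mod 7 = 2
RHS: x^3 + 0 x + 3 = 5^3 + 0*5 + 3 mod 7 = 2
LHS = RHS

Yes, on the curve


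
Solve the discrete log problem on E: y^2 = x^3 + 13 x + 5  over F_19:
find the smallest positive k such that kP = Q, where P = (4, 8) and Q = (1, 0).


Enumerate multiples of P until we hit Q = (1, 0):
  1P = (4, 8)
  2P = (17, 3)
  3P = (14, 9)
  4P = (5, 9)
  5P = (11, 4)
  6P = (2, 18)
  7P = (0, 10)
  8P = (1, 0)
Match found at i = 8.

k = 8


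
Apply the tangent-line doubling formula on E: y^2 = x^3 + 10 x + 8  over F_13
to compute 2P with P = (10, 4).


Doubling: s = (3 x1^2 + a) / (2 y1)
s = (3*10^2 + 10) / (2*4) mod 13 = 3
x3 = s^2 - 2 x1 mod 13 = 3^2 - 2*10 = 2
y3 = s (x1 - x3) - y1 mod 13 = 3 * (10 - 2) - 4 = 7

2P = (2, 7)


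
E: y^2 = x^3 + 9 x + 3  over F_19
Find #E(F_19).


For each x in F_19, count y with y^2 = x^3 + 9 x + 3 mod 19:
  x = 3: RHS = 0, y in [0]  -> 1 point(s)
  x = 6: RHS = 7, y in [8, 11]  -> 2 point(s)
  x = 8: RHS = 17, y in [6, 13]  -> 2 point(s)
  x = 14: RHS = 4, y in [2, 17]  -> 2 point(s)
  x = 15: RHS = 17, y in [6, 13]  -> 2 point(s)
  x = 16: RHS = 6, y in [5, 14]  -> 2 point(s)
Affine points: 11. Add the point at infinity: total = 12.

#E(F_19) = 12


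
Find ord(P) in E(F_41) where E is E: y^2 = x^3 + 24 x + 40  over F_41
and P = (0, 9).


Compute successive multiples of P until we hit O:
  1P = (0, 9)
  2P = (20, 19)
  3P = (11, 6)
  4P = (5, 11)
  5P = (5, 30)
  6P = (11, 35)
  7P = (20, 22)
  8P = (0, 32)
  ... (continuing to 9P)
  9P = O

ord(P) = 9


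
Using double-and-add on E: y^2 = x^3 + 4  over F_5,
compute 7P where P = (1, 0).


k = 7 = 111_2 (binary, LSB first: 111)
Double-and-add from P = (1, 0):
  bit 0 = 1: acc = O + (1, 0) = (1, 0)
  bit 1 = 1: acc = (1, 0) + O = (1, 0)
  bit 2 = 1: acc = (1, 0) + O = (1, 0)

7P = (1, 0)


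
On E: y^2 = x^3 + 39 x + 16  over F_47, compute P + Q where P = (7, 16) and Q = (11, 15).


P != Q, so use the chord formula.
s = (y2 - y1) / (x2 - x1) = (46) / (4) mod 47 = 35
x3 = s^2 - x1 - x2 mod 47 = 35^2 - 7 - 11 = 32
y3 = s (x1 - x3) - y1 mod 47 = 35 * (7 - 32) - 16 = 2

P + Q = (32, 2)


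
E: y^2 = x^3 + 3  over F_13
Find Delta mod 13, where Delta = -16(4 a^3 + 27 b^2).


4 a^3 + 27 b^2 = 4*0^3 + 27*3^2 = 0 + 243 = 243
Delta = -16 * (243) = -3888
Delta mod 13 = 12

Delta = 12 (mod 13)


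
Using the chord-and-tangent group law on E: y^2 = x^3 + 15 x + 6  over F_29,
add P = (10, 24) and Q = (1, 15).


P != Q, so use the chord formula.
s = (y2 - y1) / (x2 - x1) = (20) / (20) mod 29 = 1
x3 = s^2 - x1 - x2 mod 29 = 1^2 - 10 - 1 = 19
y3 = s (x1 - x3) - y1 mod 29 = 1 * (10 - 19) - 24 = 25

P + Q = (19, 25)


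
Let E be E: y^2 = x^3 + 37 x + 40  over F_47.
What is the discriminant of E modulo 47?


4 a^3 + 27 b^2 = 4*37^3 + 27*40^2 = 202612 + 43200 = 245812
Delta = -16 * (245812) = -3932992
Delta mod 47 = 15

Delta = 15 (mod 47)


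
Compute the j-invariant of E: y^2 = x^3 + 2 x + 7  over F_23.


Delta = -16(4 a^3 + 27 b^2) mod 23 = 9
-1728 * (4 a)^3 = -1728 * (4*2)^3 mod 23 = 5
j = 5 * 9^(-1) mod 23 = 21

j = 21 (mod 23)


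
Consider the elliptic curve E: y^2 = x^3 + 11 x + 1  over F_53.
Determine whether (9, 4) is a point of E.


Check whether y^2 = x^3 + 11 x + 1 (mod 53) for (x, y) = (9, 4).
LHS: y^2 = 4^2 mod 53 = 16
RHS: x^3 + 11 x + 1 = 9^3 + 11*9 + 1 mod 53 = 34
LHS != RHS

No, not on the curve


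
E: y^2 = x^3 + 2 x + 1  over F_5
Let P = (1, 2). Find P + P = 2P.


Doubling: s = (3 x1^2 + a) / (2 y1)
s = (3*1^2 + 2) / (2*2) mod 5 = 0
x3 = s^2 - 2 x1 mod 5 = 0^2 - 2*1 = 3
y3 = s (x1 - x3) - y1 mod 5 = 0 * (1 - 3) - 2 = 3

2P = (3, 3)


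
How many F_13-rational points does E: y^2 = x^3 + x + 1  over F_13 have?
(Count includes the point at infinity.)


For each x in F_13, count y with y^2 = x^3 + 1 x + 1 mod 13:
  x = 0: RHS = 1, y in [1, 12]  -> 2 point(s)
  x = 1: RHS = 3, y in [4, 9]  -> 2 point(s)
  x = 4: RHS = 4, y in [2, 11]  -> 2 point(s)
  x = 5: RHS = 1, y in [1, 12]  -> 2 point(s)
  x = 7: RHS = 0, y in [0]  -> 1 point(s)
  x = 8: RHS = 1, y in [1, 12]  -> 2 point(s)
  x = 10: RHS = 10, y in [6, 7]  -> 2 point(s)
  x = 11: RHS = 4, y in [2, 11]  -> 2 point(s)
  x = 12: RHS = 12, y in [5, 8]  -> 2 point(s)
Affine points: 17. Add the point at infinity: total = 18.

#E(F_13) = 18


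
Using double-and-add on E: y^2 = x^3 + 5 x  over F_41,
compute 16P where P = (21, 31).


k = 16 = 10000_2 (binary, LSB first: 00001)
Double-and-add from P = (21, 31):
  bit 0 = 0: acc unchanged = O
  bit 1 = 0: acc unchanged = O
  bit 2 = 0: acc unchanged = O
  bit 3 = 0: acc unchanged = O
  bit 4 = 1: acc = O + (2, 10) = (2, 10)

16P = (2, 10)


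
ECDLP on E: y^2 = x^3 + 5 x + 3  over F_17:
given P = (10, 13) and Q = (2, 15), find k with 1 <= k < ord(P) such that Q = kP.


Enumerate multiples of P until we hit Q = (2, 15):
  1P = (10, 13)
  2P = (1, 3)
  3P = (15, 6)
  4P = (13, 15)
  5P = (2, 15)
Match found at i = 5.

k = 5


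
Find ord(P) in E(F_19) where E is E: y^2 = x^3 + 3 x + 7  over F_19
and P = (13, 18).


Compute successive multiples of P until we hit O:
  1P = (13, 18)
  2P = (0, 11)
  3P = (10, 7)
  4P = (1, 7)
  5P = (16, 3)
  6P = (15, 11)
  7P = (8, 12)
  8P = (4, 8)
  ... (continuing to 22P)
  22P = O

ord(P) = 22


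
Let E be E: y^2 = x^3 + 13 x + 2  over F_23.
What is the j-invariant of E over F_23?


Delta = -16(4 a^3 + 27 b^2) mod 23 = 11
-1728 * (4 a)^3 = -1728 * (4*13)^3 mod 23 = 19
j = 19 * 11^(-1) mod 23 = 8

j = 8 (mod 23)


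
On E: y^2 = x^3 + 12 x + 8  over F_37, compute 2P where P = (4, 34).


Doubling: s = (3 x1^2 + a) / (2 y1)
s = (3*4^2 + 12) / (2*34) mod 37 = 27
x3 = s^2 - 2 x1 mod 37 = 27^2 - 2*4 = 18
y3 = s (x1 - x3) - y1 mod 37 = 27 * (4 - 18) - 34 = 32

2P = (18, 32)


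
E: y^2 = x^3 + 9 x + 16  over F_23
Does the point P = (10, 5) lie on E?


Check whether y^2 = x^3 + 9 x + 16 (mod 23) for (x, y) = (10, 5).
LHS: y^2 = 5^2 mod 23 = 2
RHS: x^3 + 9 x + 16 = 10^3 + 9*10 + 16 mod 23 = 2
LHS = RHS

Yes, on the curve


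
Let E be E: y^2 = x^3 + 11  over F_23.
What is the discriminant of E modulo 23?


4 a^3 + 27 b^2 = 4*0^3 + 27*11^2 = 0 + 3267 = 3267
Delta = -16 * (3267) = -52272
Delta mod 23 = 7

Delta = 7 (mod 23)


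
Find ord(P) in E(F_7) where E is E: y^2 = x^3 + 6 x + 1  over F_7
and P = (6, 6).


Compute successive multiples of P until we hit O:
  1P = (6, 6)
  2P = (3, 5)
  3P = (2, 0)
  4P = (3, 2)
  5P = (6, 1)
  6P = O

ord(P) = 6


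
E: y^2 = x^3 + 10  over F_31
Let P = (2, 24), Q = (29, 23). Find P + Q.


P != Q, so use the chord formula.
s = (y2 - y1) / (x2 - x1) = (30) / (27) mod 31 = 8
x3 = s^2 - x1 - x2 mod 31 = 8^2 - 2 - 29 = 2
y3 = s (x1 - x3) - y1 mod 31 = 8 * (2 - 2) - 24 = 7

P + Q = (2, 7)


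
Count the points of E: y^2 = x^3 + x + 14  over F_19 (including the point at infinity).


For each x in F_19, count y with y^2 = x^3 + 1 x + 14 mod 19:
  x = 1: RHS = 16, y in [4, 15]  -> 2 point(s)
  x = 2: RHS = 5, y in [9, 10]  -> 2 point(s)
  x = 3: RHS = 6, y in [5, 14]  -> 2 point(s)
  x = 4: RHS = 6, y in [5, 14]  -> 2 point(s)
  x = 5: RHS = 11, y in [7, 12]  -> 2 point(s)
  x = 9: RHS = 11, y in [7, 12]  -> 2 point(s)
  x = 10: RHS = 17, y in [6, 13]  -> 2 point(s)
  x = 11: RHS = 7, y in [8, 11]  -> 2 point(s)
  x = 12: RHS = 6, y in [5, 14]  -> 2 point(s)
  x = 13: RHS = 1, y in [1, 18]  -> 2 point(s)
  x = 14: RHS = 17, y in [6, 13]  -> 2 point(s)
  x = 17: RHS = 4, y in [2, 17]  -> 2 point(s)
Affine points: 24. Add the point at infinity: total = 25.

#E(F_19) = 25


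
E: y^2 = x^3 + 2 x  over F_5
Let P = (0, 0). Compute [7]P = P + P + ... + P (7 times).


k = 7 = 111_2 (binary, LSB first: 111)
Double-and-add from P = (0, 0):
  bit 0 = 1: acc = O + (0, 0) = (0, 0)
  bit 1 = 1: acc = (0, 0) + O = (0, 0)
  bit 2 = 1: acc = (0, 0) + O = (0, 0)

7P = (0, 0)


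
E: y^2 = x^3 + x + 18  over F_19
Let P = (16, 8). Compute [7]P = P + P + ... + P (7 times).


k = 7 = 111_2 (binary, LSB first: 111)
Double-and-add from P = (16, 8):
  bit 0 = 1: acc = O + (16, 8) = (16, 8)
  bit 1 = 1: acc = (16, 8) + (15, 8) = (7, 11)
  bit 2 = 1: acc = (7, 11) + (13, 10) = (8, 5)

7P = (8, 5)


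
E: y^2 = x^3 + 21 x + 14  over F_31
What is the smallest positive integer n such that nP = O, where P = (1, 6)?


Compute successive multiples of P until we hit O:
  1P = (1, 6)
  2P = (2, 23)
  3P = (7, 16)
  4P = (12, 17)
  5P = (19, 7)
  6P = (0, 13)
  7P = (17, 13)
  8P = (23, 27)
  ... (continuing to 31P)
  31P = O

ord(P) = 31


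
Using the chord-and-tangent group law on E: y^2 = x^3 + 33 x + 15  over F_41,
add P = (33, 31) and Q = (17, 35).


P != Q, so use the chord formula.
s = (y2 - y1) / (x2 - x1) = (4) / (25) mod 41 = 10
x3 = s^2 - x1 - x2 mod 41 = 10^2 - 33 - 17 = 9
y3 = s (x1 - x3) - y1 mod 41 = 10 * (33 - 9) - 31 = 4

P + Q = (9, 4)


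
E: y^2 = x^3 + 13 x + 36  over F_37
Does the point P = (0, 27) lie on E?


Check whether y^2 = x^3 + 13 x + 36 (mod 37) for (x, y) = (0, 27).
LHS: y^2 = 27^2 mod 37 = 26
RHS: x^3 + 13 x + 36 = 0^3 + 13*0 + 36 mod 37 = 36
LHS != RHS

No, not on the curve


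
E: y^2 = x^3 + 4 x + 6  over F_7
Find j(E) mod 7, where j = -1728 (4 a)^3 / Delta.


Delta = -16(4 a^3 + 27 b^2) mod 7 = 1
-1728 * (4 a)^3 = -1728 * (4*4)^3 mod 7 = 1
j = 1 * 1^(-1) mod 7 = 1

j = 1 (mod 7)


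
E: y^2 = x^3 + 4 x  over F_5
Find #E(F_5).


For each x in F_5, count y with y^2 = x^3 + 4 x + 0 mod 5:
  x = 0: RHS = 0, y in [0]  -> 1 point(s)
  x = 1: RHS = 0, y in [0]  -> 1 point(s)
  x = 2: RHS = 1, y in [1, 4]  -> 2 point(s)
  x = 3: RHS = 4, y in [2, 3]  -> 2 point(s)
  x = 4: RHS = 0, y in [0]  -> 1 point(s)
Affine points: 7. Add the point at infinity: total = 8.

#E(F_5) = 8


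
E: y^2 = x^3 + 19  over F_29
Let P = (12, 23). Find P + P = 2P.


Doubling: s = (3 x1^2 + a) / (2 y1)
s = (3*12^2 + 0) / (2*23) mod 29 = 22
x3 = s^2 - 2 x1 mod 29 = 22^2 - 2*12 = 25
y3 = s (x1 - x3) - y1 mod 29 = 22 * (12 - 25) - 23 = 10

2P = (25, 10)


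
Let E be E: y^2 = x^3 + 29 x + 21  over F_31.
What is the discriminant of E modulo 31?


4 a^3 + 27 b^2 = 4*29^3 + 27*21^2 = 97556 + 11907 = 109463
Delta = -16 * (109463) = -1751408
Delta mod 31 = 30

Delta = 30 (mod 31)


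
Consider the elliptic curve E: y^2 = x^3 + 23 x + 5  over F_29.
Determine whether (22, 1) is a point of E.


Check whether y^2 = x^3 + 23 x + 5 (mod 29) for (x, y) = (22, 1).
LHS: y^2 = 1^2 mod 29 = 1
RHS: x^3 + 23 x + 5 = 22^3 + 23*22 + 5 mod 29 = 23
LHS != RHS

No, not on the curve


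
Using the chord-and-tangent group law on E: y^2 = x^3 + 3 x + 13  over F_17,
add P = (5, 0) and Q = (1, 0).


P != Q, so use the chord formula.
s = (y2 - y1) / (x2 - x1) = (0) / (13) mod 17 = 0
x3 = s^2 - x1 - x2 mod 17 = 0^2 - 5 - 1 = 11
y3 = s (x1 - x3) - y1 mod 17 = 0 * (5 - 11) - 0 = 0

P + Q = (11, 0)


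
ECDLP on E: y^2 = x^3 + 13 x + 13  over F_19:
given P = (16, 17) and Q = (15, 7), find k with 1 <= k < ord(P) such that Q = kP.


Enumerate multiples of P until we hit Q = (15, 7):
  1P = (16, 17)
  2P = (11, 9)
  3P = (9, 17)
  4P = (13, 2)
  5P = (15, 7)
Match found at i = 5.

k = 5


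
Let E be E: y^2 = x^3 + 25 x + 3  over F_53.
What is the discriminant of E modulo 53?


4 a^3 + 27 b^2 = 4*25^3 + 27*3^2 = 62500 + 243 = 62743
Delta = -16 * (62743) = -1003888
Delta mod 53 = 38

Delta = 38 (mod 53)


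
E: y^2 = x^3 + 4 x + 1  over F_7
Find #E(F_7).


For each x in F_7, count y with y^2 = x^3 + 4 x + 1 mod 7:
  x = 0: RHS = 1, y in [1, 6]  -> 2 point(s)
  x = 4: RHS = 4, y in [2, 5]  -> 2 point(s)
Affine points: 4. Add the point at infinity: total = 5.

#E(F_7) = 5


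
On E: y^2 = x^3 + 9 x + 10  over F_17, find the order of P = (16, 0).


Compute successive multiples of P until we hit O:
  1P = (16, 0)
  2P = O

ord(P) = 2


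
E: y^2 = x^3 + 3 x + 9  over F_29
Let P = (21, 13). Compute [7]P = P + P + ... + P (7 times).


k = 7 = 111_2 (binary, LSB first: 111)
Double-and-add from P = (21, 13):
  bit 0 = 1: acc = O + (21, 13) = (21, 13)
  bit 1 = 1: acc = (21, 13) + (7, 5) = (25, 22)
  bit 2 = 1: acc = (25, 22) + (8, 9) = (1, 10)

7P = (1, 10)


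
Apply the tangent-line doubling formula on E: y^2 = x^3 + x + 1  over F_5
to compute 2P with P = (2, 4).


Doubling: s = (3 x1^2 + a) / (2 y1)
s = (3*2^2 + 1) / (2*4) mod 5 = 1
x3 = s^2 - 2 x1 mod 5 = 1^2 - 2*2 = 2
y3 = s (x1 - x3) - y1 mod 5 = 1 * (2 - 2) - 4 = 1

2P = (2, 1)


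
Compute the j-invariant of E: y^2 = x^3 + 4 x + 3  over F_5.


Delta = -16(4 a^3 + 27 b^2) mod 5 = 1
-1728 * (4 a)^3 = -1728 * (4*4)^3 mod 5 = 2
j = 2 * 1^(-1) mod 5 = 2

j = 2 (mod 5)


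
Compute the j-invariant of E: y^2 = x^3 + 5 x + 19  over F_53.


Delta = -16(4 a^3 + 27 b^2) mod 53 = 30
-1728 * (4 a)^3 = -1728 * (4*5)^3 mod 53 = 43
j = 43 * 30^(-1) mod 53 = 35

j = 35 (mod 53)


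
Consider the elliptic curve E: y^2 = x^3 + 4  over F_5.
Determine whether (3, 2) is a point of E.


Check whether y^2 = x^3 + 0 x + 4 (mod 5) for (x, y) = (3, 2).
LHS: y^2 = 2^2 mod 5 = 4
RHS: x^3 + 0 x + 4 = 3^3 + 0*3 + 4 mod 5 = 1
LHS != RHS

No, not on the curve


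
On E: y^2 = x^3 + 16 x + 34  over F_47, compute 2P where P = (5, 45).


Doubling: s = (3 x1^2 + a) / (2 y1)
s = (3*5^2 + 16) / (2*45) mod 47 = 36
x3 = s^2 - 2 x1 mod 47 = 36^2 - 2*5 = 17
y3 = s (x1 - x3) - y1 mod 47 = 36 * (5 - 17) - 45 = 40

2P = (17, 40)


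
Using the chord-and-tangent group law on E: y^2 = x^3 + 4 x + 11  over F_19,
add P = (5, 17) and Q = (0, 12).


P != Q, so use the chord formula.
s = (y2 - y1) / (x2 - x1) = (14) / (14) mod 19 = 1
x3 = s^2 - x1 - x2 mod 19 = 1^2 - 5 - 0 = 15
y3 = s (x1 - x3) - y1 mod 19 = 1 * (5 - 15) - 17 = 11

P + Q = (15, 11)


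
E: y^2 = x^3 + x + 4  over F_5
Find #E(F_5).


For each x in F_5, count y with y^2 = x^3 + 1 x + 4 mod 5:
  x = 0: RHS = 4, y in [2, 3]  -> 2 point(s)
  x = 1: RHS = 1, y in [1, 4]  -> 2 point(s)
  x = 2: RHS = 4, y in [2, 3]  -> 2 point(s)
  x = 3: RHS = 4, y in [2, 3]  -> 2 point(s)
Affine points: 8. Add the point at infinity: total = 9.

#E(F_5) = 9


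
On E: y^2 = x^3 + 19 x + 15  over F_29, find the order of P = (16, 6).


Compute successive multiples of P until we hit O:
  1P = (16, 6)
  2P = (10, 25)
  3P = (9, 25)
  4P = (9, 4)
  5P = (10, 4)
  6P = (16, 23)
  7P = O

ord(P) = 7


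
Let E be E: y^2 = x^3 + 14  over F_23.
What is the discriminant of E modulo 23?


4 a^3 + 27 b^2 = 4*0^3 + 27*14^2 = 0 + 5292 = 5292
Delta = -16 * (5292) = -84672
Delta mod 23 = 14

Delta = 14 (mod 23)


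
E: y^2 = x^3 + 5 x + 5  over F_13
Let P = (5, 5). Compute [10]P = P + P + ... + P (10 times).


k = 10 = 1010_2 (binary, LSB first: 0101)
Double-and-add from P = (5, 5):
  bit 0 = 0: acc unchanged = O
  bit 1 = 1: acc = O + (2, 6) = (2, 6)
  bit 2 = 0: acc unchanged = (2, 6)
  bit 3 = 1: acc = (2, 6) + (12, 5) = (2, 7)

10P = (2, 7)


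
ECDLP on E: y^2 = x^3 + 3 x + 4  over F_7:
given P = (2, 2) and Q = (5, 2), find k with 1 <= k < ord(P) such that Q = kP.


Enumerate multiples of P until we hit Q = (5, 2):
  1P = (2, 2)
  2P = (0, 2)
  3P = (5, 5)
  4P = (1, 6)
  5P = (6, 0)
  6P = (1, 1)
  7P = (5, 2)
Match found at i = 7.

k = 7


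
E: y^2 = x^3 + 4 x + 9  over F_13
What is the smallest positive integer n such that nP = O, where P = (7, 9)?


Compute successive multiples of P until we hit O:
  1P = (7, 9)
  2P = (0, 10)
  3P = (10, 10)
  4P = (12, 11)
  5P = (3, 3)
  6P = (2, 5)
  7P = (1, 1)
  8P = (1, 12)
  ... (continuing to 15P)
  15P = O

ord(P) = 15


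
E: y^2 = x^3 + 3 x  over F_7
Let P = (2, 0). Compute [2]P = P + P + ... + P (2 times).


k = 2 = 10_2 (binary, LSB first: 01)
Double-and-add from P = (2, 0):
  bit 0 = 0: acc unchanged = O
  bit 1 = 1: acc = O + O = O

2P = O


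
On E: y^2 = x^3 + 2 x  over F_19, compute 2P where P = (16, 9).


Doubling: s = (3 x1^2 + a) / (2 y1)
s = (3*16^2 + 2) / (2*9) mod 19 = 9
x3 = s^2 - 2 x1 mod 19 = 9^2 - 2*16 = 11
y3 = s (x1 - x3) - y1 mod 19 = 9 * (16 - 11) - 9 = 17

2P = (11, 17)


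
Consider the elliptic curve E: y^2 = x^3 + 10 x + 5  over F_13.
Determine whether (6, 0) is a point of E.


Check whether y^2 = x^3 + 10 x + 5 (mod 13) for (x, y) = (6, 0).
LHS: y^2 = 0^2 mod 13 = 0
RHS: x^3 + 10 x + 5 = 6^3 + 10*6 + 5 mod 13 = 8
LHS != RHS

No, not on the curve


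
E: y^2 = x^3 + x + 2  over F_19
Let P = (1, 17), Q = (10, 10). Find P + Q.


P != Q, so use the chord formula.
s = (y2 - y1) / (x2 - x1) = (12) / (9) mod 19 = 14
x3 = s^2 - x1 - x2 mod 19 = 14^2 - 1 - 10 = 14
y3 = s (x1 - x3) - y1 mod 19 = 14 * (1 - 14) - 17 = 10

P + Q = (14, 10)


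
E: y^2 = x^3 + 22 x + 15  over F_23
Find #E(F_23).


For each x in F_23, count y with y^2 = x^3 + 22 x + 15 mod 23:
  x = 3: RHS = 16, y in [4, 19]  -> 2 point(s)
  x = 4: RHS = 6, y in [11, 12]  -> 2 point(s)
  x = 6: RHS = 18, y in [8, 15]  -> 2 point(s)
  x = 7: RHS = 6, y in [11, 12]  -> 2 point(s)
  x = 8: RHS = 13, y in [6, 17]  -> 2 point(s)
  x = 10: RHS = 16, y in [4, 19]  -> 2 point(s)
  x = 11: RHS = 1, y in [1, 22]  -> 2 point(s)
  x = 12: RHS = 6, y in [11, 12]  -> 2 point(s)
  x = 14: RHS = 8, y in [10, 13]  -> 2 point(s)
  x = 16: RHS = 1, y in [1, 22]  -> 2 point(s)
  x = 17: RHS = 12, y in [9, 14]  -> 2 point(s)
  x = 19: RHS = 1, y in [1, 22]  -> 2 point(s)
  x = 21: RHS = 9, y in [3, 20]  -> 2 point(s)
Affine points: 26. Add the point at infinity: total = 27.

#E(F_23) = 27


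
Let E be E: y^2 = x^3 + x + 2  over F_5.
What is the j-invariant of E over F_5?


Delta = -16(4 a^3 + 27 b^2) mod 5 = 3
-1728 * (4 a)^3 = -1728 * (4*1)^3 mod 5 = 3
j = 3 * 3^(-1) mod 5 = 1

j = 1 (mod 5)


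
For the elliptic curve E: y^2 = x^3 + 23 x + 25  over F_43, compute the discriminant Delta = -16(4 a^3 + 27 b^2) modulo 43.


4 a^3 + 27 b^2 = 4*23^3 + 27*25^2 = 48668 + 16875 = 65543
Delta = -16 * (65543) = -1048688
Delta mod 43 = 39

Delta = 39 (mod 43)


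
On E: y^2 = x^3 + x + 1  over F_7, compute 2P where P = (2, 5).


Doubling: s = (3 x1^2 + a) / (2 y1)
s = (3*2^2 + 1) / (2*5) mod 7 = 2
x3 = s^2 - 2 x1 mod 7 = 2^2 - 2*2 = 0
y3 = s (x1 - x3) - y1 mod 7 = 2 * (2 - 0) - 5 = 6

2P = (0, 6)


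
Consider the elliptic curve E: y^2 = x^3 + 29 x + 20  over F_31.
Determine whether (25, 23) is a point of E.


Check whether y^2 = x^3 + 29 x + 20 (mod 31) for (x, y) = (25, 23).
LHS: y^2 = 23^2 mod 31 = 2
RHS: x^3 + 29 x + 20 = 25^3 + 29*25 + 20 mod 31 = 2
LHS = RHS

Yes, on the curve


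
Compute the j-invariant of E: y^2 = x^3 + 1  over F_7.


Delta = -16(4 a^3 + 27 b^2) mod 7 = 2
-1728 * (4 a)^3 = -1728 * (4*0)^3 mod 7 = 0
j = 0 * 2^(-1) mod 7 = 0

j = 0 (mod 7)


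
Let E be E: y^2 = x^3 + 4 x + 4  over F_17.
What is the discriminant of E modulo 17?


4 a^3 + 27 b^2 = 4*4^3 + 27*4^2 = 256 + 432 = 688
Delta = -16 * (688) = -11008
Delta mod 17 = 8

Delta = 8 (mod 17)


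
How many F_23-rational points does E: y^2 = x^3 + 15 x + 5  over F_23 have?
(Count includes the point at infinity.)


For each x in F_23, count y with y^2 = x^3 + 15 x + 5 mod 23:
  x = 3: RHS = 8, y in [10, 13]  -> 2 point(s)
  x = 6: RHS = 12, y in [9, 14]  -> 2 point(s)
  x = 7: RHS = 16, y in [4, 19]  -> 2 point(s)
  x = 8: RHS = 16, y in [4, 19]  -> 2 point(s)
  x = 9: RHS = 18, y in [8, 15]  -> 2 point(s)
  x = 11: RHS = 6, y in [11, 12]  -> 2 point(s)
  x = 12: RHS = 4, y in [2, 21]  -> 2 point(s)
  x = 18: RHS = 12, y in [9, 14]  -> 2 point(s)
  x = 20: RHS = 2, y in [5, 18]  -> 2 point(s)
  x = 21: RHS = 13, y in [6, 17]  -> 2 point(s)
  x = 22: RHS = 12, y in [9, 14]  -> 2 point(s)
Affine points: 22. Add the point at infinity: total = 23.

#E(F_23) = 23


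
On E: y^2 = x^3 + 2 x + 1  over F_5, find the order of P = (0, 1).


Compute successive multiples of P until we hit O:
  1P = (0, 1)
  2P = (1, 3)
  3P = (3, 3)
  4P = (3, 2)
  5P = (1, 2)
  6P = (0, 4)
  7P = O

ord(P) = 7


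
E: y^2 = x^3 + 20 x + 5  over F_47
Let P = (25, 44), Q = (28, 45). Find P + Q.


P != Q, so use the chord formula.
s = (y2 - y1) / (x2 - x1) = (1) / (3) mod 47 = 16
x3 = s^2 - x1 - x2 mod 47 = 16^2 - 25 - 28 = 15
y3 = s (x1 - x3) - y1 mod 47 = 16 * (25 - 15) - 44 = 22

P + Q = (15, 22)


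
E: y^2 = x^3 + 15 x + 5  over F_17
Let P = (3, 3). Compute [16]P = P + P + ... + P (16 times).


k = 16 = 10000_2 (binary, LSB first: 00001)
Double-and-add from P = (3, 3):
  bit 0 = 0: acc unchanged = O
  bit 1 = 0: acc unchanged = O
  bit 2 = 0: acc unchanged = O
  bit 3 = 0: acc unchanged = O
  bit 4 = 1: acc = O + (14, 16) = (14, 16)

16P = (14, 16)


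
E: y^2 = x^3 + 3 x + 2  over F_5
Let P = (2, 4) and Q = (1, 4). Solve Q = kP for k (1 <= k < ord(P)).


Enumerate multiples of P until we hit Q = (1, 4):
  1P = (2, 4)
  2P = (1, 1)
  3P = (1, 4)
Match found at i = 3.

k = 3


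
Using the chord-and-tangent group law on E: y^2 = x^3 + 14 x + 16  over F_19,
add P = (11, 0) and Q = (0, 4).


P != Q, so use the chord formula.
s = (y2 - y1) / (x2 - x1) = (4) / (8) mod 19 = 10
x3 = s^2 - x1 - x2 mod 19 = 10^2 - 11 - 0 = 13
y3 = s (x1 - x3) - y1 mod 19 = 10 * (11 - 13) - 0 = 18

P + Q = (13, 18)


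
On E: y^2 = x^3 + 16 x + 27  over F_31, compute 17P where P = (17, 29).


k = 17 = 10001_2 (binary, LSB first: 10001)
Double-and-add from P = (17, 29):
  bit 0 = 1: acc = O + (17, 29) = (17, 29)
  bit 1 = 0: acc unchanged = (17, 29)
  bit 2 = 0: acc unchanged = (17, 29)
  bit 3 = 0: acc unchanged = (17, 29)
  bit 4 = 1: acc = (17, 29) + (9, 30) = (21, 18)

17P = (21, 18)
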